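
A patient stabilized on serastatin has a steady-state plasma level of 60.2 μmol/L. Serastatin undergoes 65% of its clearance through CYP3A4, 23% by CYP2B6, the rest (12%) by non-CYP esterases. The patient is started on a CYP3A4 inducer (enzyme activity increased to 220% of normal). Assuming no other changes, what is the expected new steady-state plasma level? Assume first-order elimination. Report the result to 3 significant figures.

33.8 μmol/L

The CYP3A4 pathway (65% of clearance) rises to 2.2× activity: 0.65 × 2.2 = 1.43.
CYP2B6 (23%) and the residual 12% are unaffected.
New clearance relative to baseline: 1.43 + 0.23 + 0.12 = 1.78.
With dosing unchanged, steady-state plasma level scales as 1/CL: 60.2 / 1.78 = 33.8 μmol/L.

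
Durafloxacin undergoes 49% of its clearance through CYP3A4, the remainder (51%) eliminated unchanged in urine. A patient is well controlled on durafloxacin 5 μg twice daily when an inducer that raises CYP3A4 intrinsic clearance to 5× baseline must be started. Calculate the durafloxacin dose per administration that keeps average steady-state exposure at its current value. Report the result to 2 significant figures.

15 μg

CYP3A4: 0.49 × 5 = 2.45
Other: 0.51 (unchanged)
New clearance relative to baseline: 2.45 + 0.51 = 2.96.
Exposure is unchanged when dose changes in proportion to clearance. New dose = 5 μg × 2.96 = 15 μg.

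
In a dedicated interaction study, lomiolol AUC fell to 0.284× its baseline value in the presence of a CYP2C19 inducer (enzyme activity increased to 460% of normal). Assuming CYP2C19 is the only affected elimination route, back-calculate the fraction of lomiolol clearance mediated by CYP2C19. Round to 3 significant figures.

0.700

CL'/CL = 1 / 0.284 = 3.521
4.6·fm + (1 − fm) = 3.521
fm = (3.521 − 1) / (4.6 − 1) = 0.700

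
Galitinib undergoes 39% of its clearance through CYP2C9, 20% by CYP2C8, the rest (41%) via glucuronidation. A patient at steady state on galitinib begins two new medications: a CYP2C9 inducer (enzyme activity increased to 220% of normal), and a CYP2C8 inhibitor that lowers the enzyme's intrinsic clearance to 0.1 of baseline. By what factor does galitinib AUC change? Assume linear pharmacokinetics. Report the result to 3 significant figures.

0.776

CYP2C9: 0.39 × 2.2 = 0.858
CYP2C8: 0.2 × 0.1 = 0.02
Other: 0.41 (unchanged)
CL_new/CL_old = 0.858 + 0.02 + 0.41 = 1.288.
Net AUC ratio = 1 / 1.288 = 0.776.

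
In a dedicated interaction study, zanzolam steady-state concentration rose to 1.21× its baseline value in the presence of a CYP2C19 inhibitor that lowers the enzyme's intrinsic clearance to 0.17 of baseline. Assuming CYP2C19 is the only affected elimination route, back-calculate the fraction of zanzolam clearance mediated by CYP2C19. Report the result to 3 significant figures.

0.209

Call the CYP2C19 fraction fm. After the interaction, CL_new/CL_old = fm × 0.17 + (1 − fm).
Steady-state concentration ratio = 1 / (new CL fraction), so new CL fraction = 1 / 1.21 = 0.8264.
fm × 0.17 + 1 − fm = 0.8264  ⇒  fm × (0.17 − 1) = −0.1736  ⇒  fm = 0.209.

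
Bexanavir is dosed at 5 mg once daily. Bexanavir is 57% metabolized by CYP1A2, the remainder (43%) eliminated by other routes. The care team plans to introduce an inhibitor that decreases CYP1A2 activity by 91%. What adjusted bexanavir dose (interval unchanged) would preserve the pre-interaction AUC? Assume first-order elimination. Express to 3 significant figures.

The CYP1A2 pathway (57% of clearance) falls to 0.09× activity: 0.57 × 0.09 = 0.0513.
The remaining 43% of clearance is unaffected.
Relative clearance = 0.0513 + 0.43 = 0.4813.
Exposure is unchanged when dose changes in proportion to clearance. New dose = 5 mg × 0.4813 = 2.41 mg.

2.41 mg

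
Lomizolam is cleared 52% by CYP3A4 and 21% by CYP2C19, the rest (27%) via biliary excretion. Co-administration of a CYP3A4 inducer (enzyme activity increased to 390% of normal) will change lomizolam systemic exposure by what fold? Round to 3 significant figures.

0.399

The CYP3A4 pathway (52% of clearance) increases to 3.9× activity: 0.52 × 3.9 = 2.028.
CYP2C19 (21%) and the residual 27% are unaffected.
Relative clearance = 2.028 + 0.21 + 0.27 = 2.508.
Systemic exposure ratio = CL_old/CL_new = 1 / 2.508 = 0.399.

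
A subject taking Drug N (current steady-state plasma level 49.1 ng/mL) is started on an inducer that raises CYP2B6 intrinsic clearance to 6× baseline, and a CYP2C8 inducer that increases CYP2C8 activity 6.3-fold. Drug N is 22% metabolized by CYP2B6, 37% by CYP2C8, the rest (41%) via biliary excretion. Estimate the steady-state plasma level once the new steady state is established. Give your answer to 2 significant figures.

12 ng/mL

CYP2B6: 0.22 × 6 = 1.32
CYP2C8: 0.37 × 6.3 = 2.331
Other: 0.41 (unchanged)
New clearance relative to baseline: 1.32 + 2.331 + 0.41 = 4.061.
Dividing the baseline by the relative clearance: 49.1 / 4.061 = 12 ng/mL.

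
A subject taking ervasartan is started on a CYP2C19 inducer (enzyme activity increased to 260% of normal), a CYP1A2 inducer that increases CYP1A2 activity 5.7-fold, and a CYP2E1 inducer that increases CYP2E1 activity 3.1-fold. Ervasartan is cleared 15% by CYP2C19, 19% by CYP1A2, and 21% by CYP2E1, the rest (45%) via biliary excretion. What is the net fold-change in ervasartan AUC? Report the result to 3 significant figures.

CYP2C19: 0.15 × 2.6 = 0.39
CYP1A2: 0.19 × 5.7 = 1.083
CYP2E1: 0.21 × 3.1 = 0.651
Other: 0.45 (unchanged)
Relative clearance = 0.39 + 1.083 + 0.651 + 0.45 = 2.574.
Because AUC varies inversely with clearance, the combined effect is 1 / 2.574 = 0.389.

0.389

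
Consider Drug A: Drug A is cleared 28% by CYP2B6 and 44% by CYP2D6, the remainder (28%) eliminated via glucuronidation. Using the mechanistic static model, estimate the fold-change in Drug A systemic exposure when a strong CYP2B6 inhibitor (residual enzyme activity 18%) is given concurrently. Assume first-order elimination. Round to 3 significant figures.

The CYP2B6 pathway (28% of clearance) drops to 0.18× activity: 0.28 × 0.18 = 0.0504.
CYP2D6 (44%) and the residual 28% are unaffected.
CL_new/CL_old = 0.0504 + 0.44 + 0.28 = 0.7704.
Since systemic exposure ∝ 1/CL, the ratio is 1 / 0.7704 = 1.30.

1.30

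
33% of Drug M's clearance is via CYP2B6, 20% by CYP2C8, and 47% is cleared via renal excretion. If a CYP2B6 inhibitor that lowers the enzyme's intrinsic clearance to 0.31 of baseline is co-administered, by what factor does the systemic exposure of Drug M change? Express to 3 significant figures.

1.29

The CYP2B6 pathway (33% of clearance) is reduced to 0.31× activity: 0.33 × 0.31 = 0.1023.
CYP2C8 (20%) and the residual 47% are unaffected.
New clearance relative to baseline: 0.1023 + 0.2 + 0.47 = 0.7723.
Systemic exposure is inversely proportional to clearance, so the fold-change is 1 / 0.7723 = 1.29.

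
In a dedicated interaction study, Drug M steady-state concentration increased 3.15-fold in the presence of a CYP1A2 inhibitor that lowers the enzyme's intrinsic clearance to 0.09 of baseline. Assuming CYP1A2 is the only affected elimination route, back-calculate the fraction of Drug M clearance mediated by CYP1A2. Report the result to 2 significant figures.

Let x = fm,CYP1A2. Because steady-state concentration ∝ 1/CL, relative clearance fell to 1/3.15 = 0.3175.
Setting x·0.09 + (1 − x) = 0.3175 and solving: x = (0.3175 − 1)/(0.09 − 1) = 0.75.

0.75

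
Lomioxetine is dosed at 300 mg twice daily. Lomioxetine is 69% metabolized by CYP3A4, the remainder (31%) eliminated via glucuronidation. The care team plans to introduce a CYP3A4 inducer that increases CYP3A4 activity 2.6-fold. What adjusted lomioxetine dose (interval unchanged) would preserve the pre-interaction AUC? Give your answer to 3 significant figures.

631 mg

CYP3A4: 0.69 × 2.6 = 1.794
Other: 0.31 (unchanged)
Relative clearance = 1.794 + 0.31 = 2.104.
To maintain the same steady-state level, dose must scale with clearance: new dose = 300 × 2.104 = 631 mg.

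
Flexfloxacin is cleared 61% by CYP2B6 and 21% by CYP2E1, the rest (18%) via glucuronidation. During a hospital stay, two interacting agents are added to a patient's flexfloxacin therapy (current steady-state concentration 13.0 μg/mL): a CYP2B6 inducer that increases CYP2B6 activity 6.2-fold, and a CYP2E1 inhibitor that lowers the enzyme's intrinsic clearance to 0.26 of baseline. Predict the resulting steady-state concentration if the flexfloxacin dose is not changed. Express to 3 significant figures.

CYP2B6: 0.61 × 6.2 = 3.782
CYP2E1: 0.21 × 0.26 = 0.0546
Other: 0.18 (unchanged)
Relative clearance = 3.782 + 0.0546 + 0.18 = 4.0166.
Dividing the baseline by the relative clearance: 13.0 / 4.0166 = 3.24 μg/mL.

3.24 μg/mL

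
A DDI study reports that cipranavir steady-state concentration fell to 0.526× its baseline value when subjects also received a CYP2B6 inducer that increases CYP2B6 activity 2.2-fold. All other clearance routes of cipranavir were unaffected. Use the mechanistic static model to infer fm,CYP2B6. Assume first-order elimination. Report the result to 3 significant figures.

Write x for the fraction cleared via CYP2B6. The observed steady-state concentration change means clearance rose to 1/0.526 = 1.901 of baseline.
Setting x·2.2 + (1 − x) = 1.901 and solving: x = (1.901 − 1)/(2.2 − 1) = 0.751.

0.751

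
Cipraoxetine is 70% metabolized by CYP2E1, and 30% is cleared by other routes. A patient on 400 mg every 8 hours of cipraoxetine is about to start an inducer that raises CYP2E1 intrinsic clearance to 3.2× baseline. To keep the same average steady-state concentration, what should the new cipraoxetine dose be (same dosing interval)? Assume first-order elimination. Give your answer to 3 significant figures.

CYP2E1: 0.7 × 3.2 = 2.24
Other: 0.3 (unchanged)
New clearance relative to baseline: 2.24 + 0.3 = 2.54.
Css,avg = (dose rate)/CL, so holding Css fixed requires dose ∝ CL: 400 × 2.54 = 1.02 × 10³ mg.

1.02 × 10³ mg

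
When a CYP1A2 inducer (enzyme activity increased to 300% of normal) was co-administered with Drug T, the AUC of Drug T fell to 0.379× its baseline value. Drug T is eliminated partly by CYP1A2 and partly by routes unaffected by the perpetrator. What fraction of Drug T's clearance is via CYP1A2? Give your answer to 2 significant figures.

0.82

CL'/CL = 1 / 0.379 = 2.639
3·fm + (1 − fm) = 2.639
fm = (2.639 − 1) / (3 − 1) = 0.82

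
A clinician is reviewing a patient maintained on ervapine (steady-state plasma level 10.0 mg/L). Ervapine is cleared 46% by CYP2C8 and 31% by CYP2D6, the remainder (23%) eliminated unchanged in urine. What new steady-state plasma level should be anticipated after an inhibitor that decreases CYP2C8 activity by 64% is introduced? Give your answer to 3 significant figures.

14.2 mg/L

The CYP2C8 pathway (46% of clearance) drops to 0.36× activity: 0.46 × 0.36 = 0.1656.
CYP2D6 (31%) and the residual 23% are unaffected.
New clearance relative to baseline: 0.1656 + 0.31 + 0.23 = 0.7056.
New steady-state plasma level = baseline ÷ relative clearance = 10.0 / 0.7056 = 14.2 mg/L.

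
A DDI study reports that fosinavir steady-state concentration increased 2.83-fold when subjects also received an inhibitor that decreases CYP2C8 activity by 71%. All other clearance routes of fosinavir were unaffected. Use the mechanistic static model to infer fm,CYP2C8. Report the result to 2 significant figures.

CL'/CL = 1 / 2.83 = 0.3534
0.29·fm + (1 − fm) = 0.3534
fm = (0.3534 − 1) / (0.29 − 1) = 0.91

0.91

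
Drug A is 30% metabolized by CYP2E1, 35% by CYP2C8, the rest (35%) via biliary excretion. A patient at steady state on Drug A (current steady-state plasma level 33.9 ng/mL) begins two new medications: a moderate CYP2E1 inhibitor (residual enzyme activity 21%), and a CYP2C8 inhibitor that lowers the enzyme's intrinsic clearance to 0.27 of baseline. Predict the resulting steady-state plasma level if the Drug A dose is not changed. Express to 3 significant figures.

The CYP2E1 pathway (30% of clearance) is reduced to 0.21× activity: 0.3 × 0.21 = 0.063.
The CYP2C8 pathway (35% of clearance) falls to 0.27× activity: 0.35 × 0.27 = 0.0945.
The remaining 35% of clearance is unaffected.
Relative clearance = 0.063 + 0.0945 + 0.35 = 0.5075.
Steady-state plasma level ∝ 1/CL: new value = 33.9 / 0.5075 = 66.8 ng/mL.

66.8 ng/mL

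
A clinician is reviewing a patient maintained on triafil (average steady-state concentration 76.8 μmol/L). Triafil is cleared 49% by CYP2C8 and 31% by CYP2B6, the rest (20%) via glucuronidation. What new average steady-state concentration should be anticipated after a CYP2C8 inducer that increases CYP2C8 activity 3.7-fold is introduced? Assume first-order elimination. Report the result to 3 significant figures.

33.1 μmol/L

The CYP2C8 pathway (49% of clearance) rises to 3.7× activity: 0.49 × 3.7 = 1.813.
CYP2B6 (31%) and the residual 20% are unaffected.
CL_new/CL_old = 1.813 + 0.31 + 0.2 = 2.323.
New average steady-state concentration = baseline ÷ relative clearance = 76.8 / 2.323 = 33.1 μmol/L.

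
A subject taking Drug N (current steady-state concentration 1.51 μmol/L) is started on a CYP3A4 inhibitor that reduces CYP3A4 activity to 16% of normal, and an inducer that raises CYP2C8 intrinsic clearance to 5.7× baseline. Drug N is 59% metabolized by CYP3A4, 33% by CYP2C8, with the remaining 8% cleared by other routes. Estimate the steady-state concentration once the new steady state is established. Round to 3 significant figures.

The CYP3A4 pathway (59% of clearance) is reduced to 0.16× activity: 0.59 × 0.16 = 0.0944.
The CYP2C8 pathway (33% of clearance) is boosted to 5.7× activity: 0.33 × 5.7 = 1.881.
The remaining 8% of clearance is unaffected.
New clearance relative to baseline: 0.0944 + 1.881 + 0.08 = 2.0554.
New steady-state concentration = 1.51 / 2.0554 = 0.735 μmol/L (concentration scales inversely with clearance).

0.735 μmol/L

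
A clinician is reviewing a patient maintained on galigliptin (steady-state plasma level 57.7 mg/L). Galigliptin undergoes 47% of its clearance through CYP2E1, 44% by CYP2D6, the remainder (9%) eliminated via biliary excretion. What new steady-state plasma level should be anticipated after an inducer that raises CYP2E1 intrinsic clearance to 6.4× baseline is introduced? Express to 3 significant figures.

The CYP2E1 pathway (47% of clearance) rises to 6.4× activity: 0.47 × 6.4 = 3.008.
CYP2D6 (44%) and the residual 9% are unaffected.
CL_new/CL_old = 3.008 + 0.44 + 0.09 = 3.538.
New steady-state plasma level = baseline ÷ relative clearance = 57.7 / 3.538 = 16.3 mg/L.

16.3 mg/L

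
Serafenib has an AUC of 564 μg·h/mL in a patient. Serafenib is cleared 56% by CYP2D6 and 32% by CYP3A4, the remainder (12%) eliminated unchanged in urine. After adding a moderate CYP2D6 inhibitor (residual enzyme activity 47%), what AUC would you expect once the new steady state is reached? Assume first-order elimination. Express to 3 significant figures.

802 μg·h/mL

The CYP2D6 pathway (56% of clearance) falls to 0.47× activity: 0.56 × 0.47 = 0.2632.
CYP3A4 (32%) and the residual 12% are unaffected.
CL_new/CL_old = 0.2632 + 0.32 + 0.12 = 0.7032.
AUC ∝ 1/CL, so new value = 564 / 0.7032 = 802 μg·h/mL.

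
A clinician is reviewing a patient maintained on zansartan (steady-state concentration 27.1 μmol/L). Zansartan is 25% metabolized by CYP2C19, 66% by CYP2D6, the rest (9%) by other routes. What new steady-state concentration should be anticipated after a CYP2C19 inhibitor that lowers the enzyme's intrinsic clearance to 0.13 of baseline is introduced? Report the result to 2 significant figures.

The CYP2C19 pathway (25% of clearance) drops to 0.13× activity: 0.25 × 0.13 = 0.0325.
CYP2D6 (66%) and the residual 9% are unaffected.
CL_new/CL_old = 0.0325 + 0.66 + 0.09 = 0.7825.
New steady-state concentration = baseline ÷ relative clearance = 27.1 / 0.7825 = 35 μmol/L.

35 μmol/L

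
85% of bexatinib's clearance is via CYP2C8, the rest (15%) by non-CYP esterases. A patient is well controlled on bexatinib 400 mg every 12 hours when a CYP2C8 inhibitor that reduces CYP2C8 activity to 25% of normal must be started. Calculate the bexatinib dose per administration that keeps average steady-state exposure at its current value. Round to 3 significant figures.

The CYP2C8 pathway (85% of clearance) drops to 0.25× activity: 0.85 × 0.25 = 0.2125.
Non-CYP routes (15%) are unchanged.
CL_new/CL_old = 0.2125 + 0.15 = 0.3625.
To maintain the same steady-state level, dose must scale with clearance: new dose = 400 × 0.3625 = 145 mg.

145 mg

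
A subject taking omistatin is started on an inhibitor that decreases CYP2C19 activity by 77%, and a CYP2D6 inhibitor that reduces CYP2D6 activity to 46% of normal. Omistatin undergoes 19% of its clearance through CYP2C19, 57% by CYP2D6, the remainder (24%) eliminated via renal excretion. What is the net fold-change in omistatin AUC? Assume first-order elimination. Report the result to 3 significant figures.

1.83

The CYP2C19 pathway (19% of clearance) drops to 0.23× activity: 0.19 × 0.23 = 0.0437.
The CYP2D6 pathway (57% of clearance) is reduced to 0.46× activity: 0.57 × 0.46 = 0.2622.
The remaining 24% of clearance is unaffected.
CL_new/CL_old = 0.0437 + 0.2622 + 0.24 = 0.5459.
Because AUC varies inversely with clearance, the combined effect is 1 / 0.5459 = 1.83.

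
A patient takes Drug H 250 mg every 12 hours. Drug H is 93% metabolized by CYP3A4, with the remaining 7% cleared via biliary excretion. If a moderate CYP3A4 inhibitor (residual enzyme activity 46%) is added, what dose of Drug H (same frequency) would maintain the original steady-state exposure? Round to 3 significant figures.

124 mg

CYP3A4: 0.93 × 0.46 = 0.4278
Other: 0.07 (unchanged)
Relative clearance = 0.4278 + 0.07 = 0.4978.
Css,avg = (dose rate)/CL, so holding Css fixed requires dose ∝ CL: 250 × 0.4978 = 124 mg.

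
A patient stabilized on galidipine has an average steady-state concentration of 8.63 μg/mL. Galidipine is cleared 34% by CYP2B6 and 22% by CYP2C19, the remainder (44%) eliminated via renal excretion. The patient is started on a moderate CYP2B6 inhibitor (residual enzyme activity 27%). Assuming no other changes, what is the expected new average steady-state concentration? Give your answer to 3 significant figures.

The CYP2B6 pathway (34% of clearance) drops to 0.27× activity: 0.34 × 0.27 = 0.0918.
CYP2C19 (22%) and the residual 44% are unaffected.
CL_new/CL_old = 0.0918 + 0.22 + 0.44 = 0.7518.
Average steady-state concentration ∝ 1/CL, so new value = 8.63 / 0.7518 = 11.5 μg/mL.

11.5 μg/mL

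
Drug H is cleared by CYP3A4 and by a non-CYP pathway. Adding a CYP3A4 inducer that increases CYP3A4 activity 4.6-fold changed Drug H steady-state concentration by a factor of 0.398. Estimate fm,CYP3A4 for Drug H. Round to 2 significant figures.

0.42

CL'/CL = 1 / 0.398 = 2.513
4.6·fm + (1 − fm) = 2.513
fm = (2.513 − 1) / (4.6 − 1) = 0.42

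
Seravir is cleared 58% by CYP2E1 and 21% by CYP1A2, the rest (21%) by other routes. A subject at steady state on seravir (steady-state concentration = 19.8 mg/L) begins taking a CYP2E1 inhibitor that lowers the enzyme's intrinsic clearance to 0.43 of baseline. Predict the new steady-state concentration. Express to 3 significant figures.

The CYP2E1 pathway (58% of clearance) drops to 0.43× activity: 0.58 × 0.43 = 0.2494.
CYP1A2 (21%) and the residual 21% are unaffected.
New clearance relative to baseline: 0.2494 + 0.21 + 0.21 = 0.6694.
Steady-state concentration ∝ 1/CL, so new value = 19.8 / 0.6694 = 29.6 mg/L.

29.6 mg/L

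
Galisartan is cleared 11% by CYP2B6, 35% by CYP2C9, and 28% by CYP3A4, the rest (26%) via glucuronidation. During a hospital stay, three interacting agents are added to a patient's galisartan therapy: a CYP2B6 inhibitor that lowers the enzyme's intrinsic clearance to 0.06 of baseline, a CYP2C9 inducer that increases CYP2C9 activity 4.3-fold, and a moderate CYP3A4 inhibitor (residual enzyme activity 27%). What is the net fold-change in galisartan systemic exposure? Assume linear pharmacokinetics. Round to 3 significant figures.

0.541

The CYP2B6 pathway (11% of clearance) drops to 0.06× activity: 0.11 × 0.06 = 0.0066.
The CYP2C9 pathway (35% of clearance) is boosted to 4.3× activity: 0.35 × 4.3 = 1.505.
The CYP3A4 pathway (28% of clearance) falls to 0.27× activity: 0.28 × 0.27 = 0.0756.
The remaining 26% of clearance is unaffected.
New clearance relative to baseline: 0.0066 + 1.505 + 0.0756 + 0.26 = 1.8472.
Net systemic exposure ratio = 1 / 1.8472 = 0.541.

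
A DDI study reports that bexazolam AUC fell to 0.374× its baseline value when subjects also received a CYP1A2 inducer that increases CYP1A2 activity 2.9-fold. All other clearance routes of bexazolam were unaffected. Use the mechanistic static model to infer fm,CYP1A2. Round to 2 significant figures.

0.88

Write x for the fraction cleared via CYP1A2. The observed AUC change means clearance rose to 1/0.374 = 2.674 of baseline.
Setting x·2.9 + (1 − x) = 2.674 and solving: x = (2.674 − 1)/(2.9 − 1) = 0.88.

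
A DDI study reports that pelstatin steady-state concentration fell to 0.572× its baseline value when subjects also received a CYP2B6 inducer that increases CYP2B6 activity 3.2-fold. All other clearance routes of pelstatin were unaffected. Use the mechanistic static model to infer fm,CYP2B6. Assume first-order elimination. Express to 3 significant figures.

0.340

Let x = fm,CYP2B6. Because steady-state concentration ∝ 1/CL, relative clearance rose to 1/0.572 = 1.748.
Only the CYP2B6 route changed, so 1.748 = x·3.2 + (1 − x), giving x = 0.340.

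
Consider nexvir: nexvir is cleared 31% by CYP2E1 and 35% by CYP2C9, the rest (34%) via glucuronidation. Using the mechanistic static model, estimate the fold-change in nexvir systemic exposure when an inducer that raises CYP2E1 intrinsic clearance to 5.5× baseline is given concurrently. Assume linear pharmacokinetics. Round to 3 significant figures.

CYP2E1: 0.31 × 5.5 = 1.705
CYP2C9: 0.35 (unchanged)
Other: 0.34 (unchanged)
New clearance relative to baseline: 1.705 + 0.35 + 0.34 = 2.395.
Systemic exposure ratio = CL_old/CL_new = 1 / 2.395 = 0.418.

0.418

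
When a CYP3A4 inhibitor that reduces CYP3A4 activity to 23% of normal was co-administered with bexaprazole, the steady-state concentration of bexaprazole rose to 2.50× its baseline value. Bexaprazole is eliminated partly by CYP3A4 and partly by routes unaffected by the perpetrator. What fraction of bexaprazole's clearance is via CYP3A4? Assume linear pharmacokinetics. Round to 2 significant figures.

Let x = fm,CYP3A4. Because steady-state concentration ∝ 1/CL, relative clearance fell to 1/2.50 = 0.4.
Setting x·0.23 + (1 − x) = 0.4 and solving: x = (0.4 − 1)/(0.23 − 1) = 0.78.

0.78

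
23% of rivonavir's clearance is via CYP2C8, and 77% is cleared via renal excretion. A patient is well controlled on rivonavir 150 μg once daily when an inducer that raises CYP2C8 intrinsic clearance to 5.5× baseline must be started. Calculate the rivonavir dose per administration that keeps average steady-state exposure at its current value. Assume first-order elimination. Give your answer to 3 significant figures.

The CYP2C8 pathway (23% of clearance) increases to 5.5× activity: 0.23 × 5.5 = 1.265.
Non-CYP routes (77%) are unchanged.
Relative clearance = 1.265 + 0.77 = 2.035.
Css,avg = (dose rate)/CL, so holding Css fixed requires dose ∝ CL: 150 × 2.035 = 305 μg.

305 μg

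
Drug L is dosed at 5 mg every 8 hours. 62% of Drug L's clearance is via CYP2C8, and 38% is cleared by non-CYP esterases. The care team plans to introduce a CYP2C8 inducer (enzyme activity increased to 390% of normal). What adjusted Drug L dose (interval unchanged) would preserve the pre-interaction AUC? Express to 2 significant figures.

CYP2C8: 0.62 × 3.9 = 2.418
Other: 0.38 (unchanged)
New clearance relative to baseline: 2.418 + 0.38 = 2.798.
Exposure is unchanged when dose changes in proportion to clearance. New dose = 5 mg × 2.798 = 14 mg.

14 mg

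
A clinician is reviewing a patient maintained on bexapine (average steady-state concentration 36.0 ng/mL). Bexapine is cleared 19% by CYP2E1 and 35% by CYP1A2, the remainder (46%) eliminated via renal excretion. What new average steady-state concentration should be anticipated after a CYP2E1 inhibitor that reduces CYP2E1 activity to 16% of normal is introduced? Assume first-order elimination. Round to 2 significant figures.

43 ng/mL

The CYP2E1 pathway (19% of clearance) is reduced to 0.16× activity: 0.19 × 0.16 = 0.0304.
CYP1A2 (35%) and the residual 46% are unaffected.
New clearance relative to baseline: 0.0304 + 0.35 + 0.46 = 0.8404.
New average steady-state concentration = baseline ÷ relative clearance = 36.0 / 0.8404 = 43 ng/mL.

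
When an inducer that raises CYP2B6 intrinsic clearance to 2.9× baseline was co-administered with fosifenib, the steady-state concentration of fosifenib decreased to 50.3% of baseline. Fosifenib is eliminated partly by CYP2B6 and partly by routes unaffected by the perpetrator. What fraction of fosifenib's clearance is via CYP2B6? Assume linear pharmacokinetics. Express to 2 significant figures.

0.52

Call the CYP2B6 fraction fm. After the interaction, CL_new/CL_old = fm × 2.9 + (1 − fm).
Steady-state concentration ratio = 1 / (new CL fraction), so new CL fraction = 1 / 0.503 = 1.988.
fm × 2.9 + 1 − fm = 1.988  ⇒  fm × (2.9 − 1) = 0.9881  ⇒  fm = 0.52.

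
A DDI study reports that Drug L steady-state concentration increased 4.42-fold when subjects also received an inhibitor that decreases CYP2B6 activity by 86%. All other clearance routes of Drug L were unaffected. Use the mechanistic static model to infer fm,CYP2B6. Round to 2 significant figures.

0.90

CL'/CL = 1 / 4.42 = 0.2262
0.14·fm + (1 − fm) = 0.2262
fm = (0.2262 − 1) / (0.14 − 1) = 0.90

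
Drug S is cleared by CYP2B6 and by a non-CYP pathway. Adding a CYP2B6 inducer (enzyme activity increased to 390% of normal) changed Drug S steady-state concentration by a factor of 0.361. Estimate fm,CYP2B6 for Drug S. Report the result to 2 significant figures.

0.61

Let fm be the CYP2B6 fraction. New clearance relative to baseline = fm × 3.9 + (1 − fm).
Steady-state concentration ratio = 1 / (new CL fraction), so new CL fraction = 1 / 0.361 = 2.77.
fm × 3.9 + 1 − fm = 2.77  ⇒  fm × (3.9 − 1) = 1.77  ⇒  fm = 0.61.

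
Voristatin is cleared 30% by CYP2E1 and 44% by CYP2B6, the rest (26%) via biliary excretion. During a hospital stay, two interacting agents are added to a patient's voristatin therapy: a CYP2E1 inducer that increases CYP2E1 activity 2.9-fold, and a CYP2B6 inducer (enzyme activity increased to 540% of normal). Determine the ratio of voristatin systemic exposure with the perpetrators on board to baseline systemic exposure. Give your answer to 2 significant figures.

0.29

CYP2E1: 0.3 × 2.9 = 0.87
CYP2B6: 0.44 × 5.4 = 2.376
Other: 0.26 (unchanged)
CL_new/CL_old = 0.87 + 2.376 + 0.26 = 3.506.
Because systemic exposure varies inversely with clearance, the combined effect is 1 / 3.506 = 0.29.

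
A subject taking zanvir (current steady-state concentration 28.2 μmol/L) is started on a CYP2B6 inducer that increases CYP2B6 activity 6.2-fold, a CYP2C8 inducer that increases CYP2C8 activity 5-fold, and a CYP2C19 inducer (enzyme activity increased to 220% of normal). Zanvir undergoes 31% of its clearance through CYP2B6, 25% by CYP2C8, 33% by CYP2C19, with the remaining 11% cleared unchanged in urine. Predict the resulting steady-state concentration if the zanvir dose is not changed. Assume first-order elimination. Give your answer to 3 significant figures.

7.04 μmol/L

The CYP2B6 pathway (31% of clearance) rises to 6.2× activity: 0.31 × 6.2 = 1.922.
The CYP2C8 pathway (25% of clearance) rises to 5× activity: 0.25 × 5 = 1.25.
The CYP2C19 pathway (33% of clearance) rises to 2.2× activity: 0.33 × 2.2 = 0.726.
The remaining 11% of clearance is unaffected.
CL_new/CL_old = 1.922 + 1.25 + 0.726 + 0.11 = 4.008.
Dividing the baseline by the relative clearance: 28.2 / 4.008 = 7.04 μmol/L.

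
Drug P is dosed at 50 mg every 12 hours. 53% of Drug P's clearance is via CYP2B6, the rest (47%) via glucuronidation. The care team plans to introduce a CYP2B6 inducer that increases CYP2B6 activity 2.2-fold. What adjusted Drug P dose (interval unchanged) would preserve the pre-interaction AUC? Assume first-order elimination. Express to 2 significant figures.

The CYP2B6 pathway (53% of clearance) rises to 2.2× activity: 0.53 × 2.2 = 1.166.
The remaining 47% of clearance is unaffected.
CL_new/CL_old = 1.166 + 0.47 = 1.636.
To maintain the same steady-state level, dose must scale with clearance: new dose = 50 × 1.636 = 82 mg.

82 mg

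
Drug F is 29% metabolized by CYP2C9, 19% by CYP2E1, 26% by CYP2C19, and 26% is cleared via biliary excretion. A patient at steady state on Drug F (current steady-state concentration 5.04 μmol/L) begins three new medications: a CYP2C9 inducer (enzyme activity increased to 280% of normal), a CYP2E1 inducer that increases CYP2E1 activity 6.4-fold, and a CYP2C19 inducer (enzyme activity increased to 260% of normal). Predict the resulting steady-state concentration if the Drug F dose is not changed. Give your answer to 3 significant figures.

The CYP2C9 pathway (29% of clearance) increases to 2.8× activity: 0.29 × 2.8 = 0.812.
The CYP2E1 pathway (19% of clearance) is boosted to 6.4× activity: 0.19 × 6.4 = 1.216.
The CYP2C19 pathway (26% of clearance) rises to 2.6× activity: 0.26 × 2.6 = 0.676.
Non-CYP routes (26%) are unchanged.
Relative clearance = 0.812 + 1.216 + 0.676 + 0.26 = 2.964.
Steady-state concentration ∝ 1/CL: new value = 5.04 / 2.964 = 1.70 μmol/L.

1.70 μmol/L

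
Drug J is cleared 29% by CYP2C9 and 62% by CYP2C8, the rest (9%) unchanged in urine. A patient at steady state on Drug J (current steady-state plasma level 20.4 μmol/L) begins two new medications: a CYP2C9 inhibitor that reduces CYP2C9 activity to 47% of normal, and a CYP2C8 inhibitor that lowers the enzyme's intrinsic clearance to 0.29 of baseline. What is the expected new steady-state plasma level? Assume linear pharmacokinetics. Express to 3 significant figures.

The CYP2C9 pathway (29% of clearance) is reduced to 0.47× activity: 0.29 × 0.47 = 0.1363.
The CYP2C8 pathway (62% of clearance) is reduced to 0.29× activity: 0.62 × 0.29 = 0.1798.
The remaining 9% of clearance is unaffected.
Relative clearance = 0.1363 + 0.1798 + 0.09 = 0.4061.
Steady-state plasma level ∝ 1/CL: new value = 20.4 / 0.4061 = 50.2 μmol/L.

50.2 μmol/L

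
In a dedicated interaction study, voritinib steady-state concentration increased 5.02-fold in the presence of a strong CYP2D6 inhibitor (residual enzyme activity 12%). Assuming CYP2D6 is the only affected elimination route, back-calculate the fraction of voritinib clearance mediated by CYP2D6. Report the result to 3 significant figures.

0.910

Let fm be the CYP2D6 fraction. New clearance relative to baseline = fm × 0.12 + (1 − fm).
Steady-state concentration ratio = 1 / (new CL fraction), so new CL fraction = 1 / 5.02 = 0.1992.
fm × 0.12 + 1 − fm = 0.1992  ⇒  fm × (0.12 − 1) = −0.8008  ⇒  fm = 0.910.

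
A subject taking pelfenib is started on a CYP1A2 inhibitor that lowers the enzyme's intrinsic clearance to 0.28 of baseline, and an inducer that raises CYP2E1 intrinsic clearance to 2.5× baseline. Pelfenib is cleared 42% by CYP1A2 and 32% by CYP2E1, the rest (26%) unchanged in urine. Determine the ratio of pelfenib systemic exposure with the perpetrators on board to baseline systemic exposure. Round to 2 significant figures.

CYP1A2: 0.42 × 0.28 = 0.1176
CYP2E1: 0.32 × 2.5 = 0.8
Other: 0.26 (unchanged)
New clearance relative to baseline: 0.1176 + 0.8 + 0.26 = 1.1776.
Net systemic exposure ratio = 1 / 1.1776 = 0.85.

0.85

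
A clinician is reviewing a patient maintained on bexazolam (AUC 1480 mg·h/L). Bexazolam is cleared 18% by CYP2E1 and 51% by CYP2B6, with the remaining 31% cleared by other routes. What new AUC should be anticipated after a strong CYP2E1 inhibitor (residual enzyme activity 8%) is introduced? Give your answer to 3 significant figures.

CYP2E1: 0.18 × 0.08 = 0.0144
CYP2B6: 0.51 (unchanged)
Other: 0.31 (unchanged)
CL_new/CL_old = 0.0144 + 0.51 + 0.31 = 0.8344.
AUC ∝ 1/CL, so new value = 1480 / 0.8344 = 1.77 × 10³ mg·h/L.

1.77 × 10³ mg·h/L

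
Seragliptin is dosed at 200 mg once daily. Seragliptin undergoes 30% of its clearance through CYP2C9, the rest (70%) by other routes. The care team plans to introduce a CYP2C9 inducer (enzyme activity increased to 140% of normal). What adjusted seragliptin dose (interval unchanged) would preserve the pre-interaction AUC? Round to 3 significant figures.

224 mg

The CYP2C9 pathway (30% of clearance) rises to 1.4× activity: 0.3 × 1.4 = 0.42.
Non-CYP routes (70%) are unchanged.
Relative clearance = 0.42 + 0.7 = 1.12.
Css,avg = (dose rate)/CL, so holding Css fixed requires dose ∝ CL: 200 × 1.12 = 224 mg.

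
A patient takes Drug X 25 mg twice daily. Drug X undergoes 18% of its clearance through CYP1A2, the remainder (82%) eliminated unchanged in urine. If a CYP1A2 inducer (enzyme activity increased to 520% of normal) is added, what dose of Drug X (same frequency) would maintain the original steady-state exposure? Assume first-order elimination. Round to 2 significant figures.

44 mg

CYP1A2: 0.18 × 5.2 = 0.936
Other: 0.82 (unchanged)
CL_new/CL_old = 0.936 + 0.82 = 1.756.
Exposure is unchanged when dose changes in proportion to clearance. New dose = 25 mg × 1.756 = 44 mg.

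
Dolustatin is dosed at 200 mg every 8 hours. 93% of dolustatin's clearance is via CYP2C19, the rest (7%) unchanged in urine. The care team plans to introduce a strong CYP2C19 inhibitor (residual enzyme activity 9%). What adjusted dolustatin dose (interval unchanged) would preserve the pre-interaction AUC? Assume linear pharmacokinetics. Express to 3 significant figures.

30.7 mg

CYP2C19: 0.93 × 0.09 = 0.0837
Other: 0.07 (unchanged)
CL_new/CL_old = 0.0837 + 0.07 = 0.1537.
Css,avg = (dose rate)/CL, so holding Css fixed requires dose ∝ CL: 200 × 0.1537 = 30.7 mg.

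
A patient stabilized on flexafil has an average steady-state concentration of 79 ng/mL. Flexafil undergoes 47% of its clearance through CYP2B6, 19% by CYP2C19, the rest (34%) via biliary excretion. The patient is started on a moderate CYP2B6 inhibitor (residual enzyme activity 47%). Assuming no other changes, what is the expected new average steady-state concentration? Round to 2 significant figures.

1.1 × 10² ng/mL

The CYP2B6 pathway (47% of clearance) drops to 0.47× activity: 0.47 × 0.47 = 0.2209.
CYP2C19 (19%) and the residual 34% are unaffected.
New clearance relative to baseline: 0.2209 + 0.19 + 0.34 = 0.7509.
Average steady-state concentration ∝ 1/CL, so new value = 79 / 0.7509 = 1.1 × 10² ng/mL.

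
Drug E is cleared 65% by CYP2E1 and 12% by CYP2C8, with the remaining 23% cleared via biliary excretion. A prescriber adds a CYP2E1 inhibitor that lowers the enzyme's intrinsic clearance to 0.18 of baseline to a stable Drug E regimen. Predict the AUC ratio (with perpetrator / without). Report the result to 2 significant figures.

2.1

The CYP2E1 pathway (65% of clearance) falls to 0.18× activity: 0.65 × 0.18 = 0.117.
CYP2C8 (12%) and the residual 23% are unaffected.
CL_new/CL_old = 0.117 + 0.12 + 0.23 = 0.467.
Since AUC ∝ 1/CL, the ratio is 1 / 0.467 = 2.1.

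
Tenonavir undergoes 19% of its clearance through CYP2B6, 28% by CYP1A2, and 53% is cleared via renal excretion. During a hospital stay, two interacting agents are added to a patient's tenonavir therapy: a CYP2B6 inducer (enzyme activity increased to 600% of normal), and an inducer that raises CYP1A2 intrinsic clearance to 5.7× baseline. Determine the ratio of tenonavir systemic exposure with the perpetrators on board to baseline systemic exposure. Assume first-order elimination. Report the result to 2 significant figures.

0.31

The CYP2B6 pathway (19% of clearance) is boosted to 6× activity: 0.19 × 6 = 1.14.
The CYP1A2 pathway (28% of clearance) rises to 5.7× activity: 0.28 × 5.7 = 1.596.
Non-CYP routes (53%) are unchanged.
CL_new/CL_old = 1.14 + 1.596 + 0.53 = 3.266.
Because systemic exposure varies inversely with clearance, the combined effect is 1 / 3.266 = 0.31.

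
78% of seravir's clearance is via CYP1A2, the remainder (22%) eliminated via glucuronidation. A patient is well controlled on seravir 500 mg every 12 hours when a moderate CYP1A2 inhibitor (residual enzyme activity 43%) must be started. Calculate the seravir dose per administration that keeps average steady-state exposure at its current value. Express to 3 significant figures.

The CYP1A2 pathway (78% of clearance) falls to 0.43× activity: 0.78 × 0.43 = 0.3354.
The remaining 22% of clearance is unaffected.
Relative clearance = 0.3354 + 0.22 = 0.5554.
To maintain the same steady-state level, dose must scale with clearance: new dose = 500 × 0.5554 = 278 mg.

278 mg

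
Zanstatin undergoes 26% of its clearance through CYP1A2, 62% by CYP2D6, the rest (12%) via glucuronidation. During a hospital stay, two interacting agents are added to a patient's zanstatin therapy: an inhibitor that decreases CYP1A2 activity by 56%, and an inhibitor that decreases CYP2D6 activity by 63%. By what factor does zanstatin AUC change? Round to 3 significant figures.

CYP1A2: 0.26 × 0.44 = 0.1144
CYP2D6: 0.62 × 0.37 = 0.2294
Other: 0.12 (unchanged)
CL_new/CL_old = 0.1144 + 0.2294 + 0.12 = 0.4638.
Because AUC varies inversely with clearance, the combined effect is 1 / 0.4638 = 2.16.

2.16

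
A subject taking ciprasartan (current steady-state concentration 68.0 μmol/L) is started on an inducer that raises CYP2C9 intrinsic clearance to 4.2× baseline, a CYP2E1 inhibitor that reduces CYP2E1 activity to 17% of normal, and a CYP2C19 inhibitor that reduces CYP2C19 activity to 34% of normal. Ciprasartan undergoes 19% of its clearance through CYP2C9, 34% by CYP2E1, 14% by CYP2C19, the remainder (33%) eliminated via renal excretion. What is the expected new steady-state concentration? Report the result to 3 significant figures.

55.1 μmol/L

CYP2C9: 0.19 × 4.2 = 0.798
CYP2E1: 0.34 × 0.17 = 0.0578
CYP2C19: 0.14 × 0.34 = 0.0476
Other: 0.33 (unchanged)
CL_new/CL_old = 0.798 + 0.0578 + 0.0476 + 0.33 = 1.2334.
Steady-state concentration ∝ 1/CL: new value = 68.0 / 1.2334 = 55.1 μmol/L.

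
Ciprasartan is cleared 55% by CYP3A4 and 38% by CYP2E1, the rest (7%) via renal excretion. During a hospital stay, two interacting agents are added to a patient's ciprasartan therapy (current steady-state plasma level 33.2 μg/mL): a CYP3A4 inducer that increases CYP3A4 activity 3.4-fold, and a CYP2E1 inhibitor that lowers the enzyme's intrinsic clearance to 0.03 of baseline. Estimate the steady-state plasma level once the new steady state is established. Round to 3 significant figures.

CYP3A4: 0.55 × 3.4 = 1.87
CYP2E1: 0.38 × 0.03 = 0.0114
Other: 0.07 (unchanged)
New clearance relative to baseline: 1.87 + 0.0114 + 0.07 = 1.9514.
Steady-state plasma level ∝ 1/CL: new value = 33.2 / 1.9514 = 17.0 μg/mL.

17.0 μg/mL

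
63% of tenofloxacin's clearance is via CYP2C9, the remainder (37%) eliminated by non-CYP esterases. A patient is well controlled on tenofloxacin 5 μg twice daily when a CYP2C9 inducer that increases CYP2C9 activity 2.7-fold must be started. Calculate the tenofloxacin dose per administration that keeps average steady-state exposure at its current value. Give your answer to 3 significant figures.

10.4 μg

The CYP2C9 pathway (63% of clearance) rises to 2.7× activity: 0.63 × 2.7 = 1.701.
The remaining 37% of clearance is unaffected.
Relative clearance = 1.701 + 0.37 = 2.071.
Exposure is unchanged when dose changes in proportion to clearance. New dose = 5 μg × 2.071 = 10.4 μg.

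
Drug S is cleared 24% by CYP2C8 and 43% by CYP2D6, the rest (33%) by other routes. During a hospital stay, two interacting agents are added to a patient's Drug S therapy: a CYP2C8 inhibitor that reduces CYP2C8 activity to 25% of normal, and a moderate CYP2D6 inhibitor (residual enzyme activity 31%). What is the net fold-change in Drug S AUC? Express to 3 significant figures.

CYP2C8: 0.24 × 0.25 = 0.06
CYP2D6: 0.43 × 0.31 = 0.1333
Other: 0.33 (unchanged)
Relative clearance = 0.06 + 0.1333 + 0.33 = 0.5233.
Net AUC ratio = 1 / 0.5233 = 1.91.

1.91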